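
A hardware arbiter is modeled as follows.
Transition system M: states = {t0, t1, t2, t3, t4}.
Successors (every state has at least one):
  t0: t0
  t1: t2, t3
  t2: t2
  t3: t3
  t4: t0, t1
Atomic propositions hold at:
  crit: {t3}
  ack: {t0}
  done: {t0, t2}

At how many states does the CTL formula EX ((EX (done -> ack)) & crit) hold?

2

Sat(done -> ack) = {t0, t1, t3, t4}
Sat(EX (done -> ack)) = {s : some successor in {t0, t1, t3, t4}} = {t0, t1, t3, t4}
Sat((EX (done -> ack)) & crit) = {t3}
Sat(EX ((EX (done -> ack)) & crit)) = {s : some successor in {t3}} = {t1, t3}
|Sat(EX ((EX (done -> ack)) & crit))| = |{t1, t3}| = 2.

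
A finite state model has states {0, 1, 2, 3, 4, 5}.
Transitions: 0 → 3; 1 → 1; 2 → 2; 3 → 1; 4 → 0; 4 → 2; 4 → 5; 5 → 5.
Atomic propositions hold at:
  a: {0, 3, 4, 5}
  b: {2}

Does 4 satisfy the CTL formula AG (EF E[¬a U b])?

Sat(¬a) = {1, 2}
E[¬a U b]: least fixpoint, start Z0 = Sat(b) = {2}, add states in Sat(¬a) with some successor in Z. Already a fixed point.
Sat(E[¬a U b]) = {2}
EF E[¬a U b]: least fixpoint, start Z0 = {2}, add states with some successor in Z. Z1 = {2, 4}; fixed.
Sat(EF E[¬a U b]) = {2, 4}
AG (EF E[¬a U b]): greatest fixpoint, start Z0 = {2, 4}, keep only states in Sat with every successor in Z. Z1 = {2}; fixed.
Sat(AG (EF E[¬a U b])) = {2}
4 ∉ Sat(AG (EF E[¬a U b])) = {2}, so the formula does not hold at 4.

No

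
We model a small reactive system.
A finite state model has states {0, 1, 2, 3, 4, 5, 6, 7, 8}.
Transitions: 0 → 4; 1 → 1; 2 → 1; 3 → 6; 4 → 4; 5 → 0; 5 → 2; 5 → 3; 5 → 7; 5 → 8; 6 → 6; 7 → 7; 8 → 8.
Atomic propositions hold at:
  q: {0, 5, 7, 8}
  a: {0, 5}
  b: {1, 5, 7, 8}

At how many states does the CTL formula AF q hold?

4

AF q: least fixpoint, start Z0 = {0, 5, 7, 8}, add states with every successor in Z. Already a fixed point.
Sat(AF q) = {0, 5, 7, 8}
|Sat(AF q)| = |{0, 5, 7, 8}| = 4.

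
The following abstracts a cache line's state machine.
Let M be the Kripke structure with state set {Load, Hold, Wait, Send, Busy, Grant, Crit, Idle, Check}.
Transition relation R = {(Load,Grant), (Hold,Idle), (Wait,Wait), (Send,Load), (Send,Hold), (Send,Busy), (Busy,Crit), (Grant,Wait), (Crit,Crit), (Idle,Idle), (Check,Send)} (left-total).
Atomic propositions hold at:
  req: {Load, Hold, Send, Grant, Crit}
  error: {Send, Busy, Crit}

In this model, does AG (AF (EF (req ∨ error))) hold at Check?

No

Sat(req ∨ error) = {Load, Hold, Send, Busy, Grant, Crit}
EF (req ∨ error): least fixpoint, start Z0 = {Load, Hold, Send, Busy, Grant, Crit}, add states with some successor in Z. Z1 = {Load, Hold, Send, Busy, Grant, Crit, Check}; fixed.
Sat(EF (req ∨ error)) = {Load, Hold, Send, Busy, Grant, Crit, Check}
AF (EF (req ∨ error)): least fixpoint, start Z0 = {Load, Hold, Send, Busy, Grant, Crit, Check}, add states with every successor in Z. Already a fixed point.
Sat(AF (EF (req ∨ error))) = {Load, Hold, Send, Busy, Grant, Crit, Check}
AG (AF (EF (req ∨ error))): greatest fixpoint, start Z0 = {Load, Hold, Send, Busy, Grant, Crit, Check}, keep only states in Sat with every successor in Z. Z1 = {Load, Send, Busy, Crit, Check}; Z2 = {Busy, Crit, Check}; Z3 = {Busy, Crit}; fixed.
Sat(AG (AF (EF (req ∨ error)))) = {Busy, Crit}
Check ∉ Sat(AG (AF (EF (req ∨ error)))) = {Busy, Crit}, so the formula does not hold at Check.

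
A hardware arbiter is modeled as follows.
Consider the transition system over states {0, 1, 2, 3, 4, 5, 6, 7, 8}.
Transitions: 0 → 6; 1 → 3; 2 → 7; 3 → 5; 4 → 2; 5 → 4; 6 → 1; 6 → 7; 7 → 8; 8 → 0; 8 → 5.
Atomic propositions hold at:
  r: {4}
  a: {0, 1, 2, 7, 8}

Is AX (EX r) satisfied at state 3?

Yes

Sat(EX r) = {s : some successor in {4}} = {5}
Sat(AX (EX r)) = {s : every successor in {5}} = {3}
3 ∈ Sat(AX (EX r)) = {3}, so the formula holds at 3.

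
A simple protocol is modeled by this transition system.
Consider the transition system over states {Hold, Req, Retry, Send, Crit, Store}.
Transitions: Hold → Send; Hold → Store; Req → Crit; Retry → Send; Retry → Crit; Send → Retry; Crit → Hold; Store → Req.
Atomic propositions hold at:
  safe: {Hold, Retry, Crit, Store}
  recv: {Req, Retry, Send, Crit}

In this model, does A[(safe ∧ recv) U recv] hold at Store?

Sat(safe ∧ recv) = {Retry, Crit}
A[(safe ∧ recv) U recv]: least fixpoint, start Z0 = Sat(recv) = {Req, Retry, Send, Crit}, add states in Sat(safe ∧ recv) with every successor in Z. Already a fixed point.
Sat(A[(safe ∧ recv) U recv]) = {Req, Retry, Send, Crit}
Store ∉ Sat(A[(safe ∧ recv) U recv]) = {Req, Retry, Send, Crit}, so the formula does not hold at Store.

No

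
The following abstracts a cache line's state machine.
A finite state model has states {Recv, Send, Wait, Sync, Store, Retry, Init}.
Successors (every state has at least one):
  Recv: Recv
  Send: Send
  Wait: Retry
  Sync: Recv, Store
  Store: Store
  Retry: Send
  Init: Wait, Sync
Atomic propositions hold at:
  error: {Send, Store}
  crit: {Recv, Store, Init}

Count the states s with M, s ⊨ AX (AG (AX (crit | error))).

6

Sat(crit | error) = {Recv, Send, Store, Init}
Sat(AX (crit | error)) = {s : every successor in {Recv, Send, Store, Init}} = {Recv, Send, Sync, Store, Retry}
AG (AX (crit | error)): greatest fixpoint, start Z0 = {Recv, Send, Sync, Store, Retry}, keep only states in Sat with every successor in Z. Already a fixed point.
Sat(AG (AX (crit | error))) = {Recv, Send, Sync, Store, Retry}
Sat(AX (AG (AX (crit | error)))) = {s : every successor in {Recv, Send, Sync, Store, Retry}} = {Recv, Send, Wait, Sync, Store, Retry}
|Sat(AX (AG (AX (crit | error))))| = |{Recv, Send, Wait, Sync, Store, Retry}| = 6.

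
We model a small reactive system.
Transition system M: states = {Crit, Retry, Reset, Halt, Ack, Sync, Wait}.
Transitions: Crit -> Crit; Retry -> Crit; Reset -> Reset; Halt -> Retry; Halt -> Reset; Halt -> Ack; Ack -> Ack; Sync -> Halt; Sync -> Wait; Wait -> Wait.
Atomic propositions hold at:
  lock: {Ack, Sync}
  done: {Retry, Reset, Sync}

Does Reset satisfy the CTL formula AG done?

Yes

AG done: greatest fixpoint, start Z0 = {Retry, Reset, Sync}, keep only states in Sat with every successor in Z. Z1 = {Reset}; fixed.
Sat(AG done) = {Reset}
Reset ∈ Sat(AG done) = {Reset}, so the formula holds at Reset.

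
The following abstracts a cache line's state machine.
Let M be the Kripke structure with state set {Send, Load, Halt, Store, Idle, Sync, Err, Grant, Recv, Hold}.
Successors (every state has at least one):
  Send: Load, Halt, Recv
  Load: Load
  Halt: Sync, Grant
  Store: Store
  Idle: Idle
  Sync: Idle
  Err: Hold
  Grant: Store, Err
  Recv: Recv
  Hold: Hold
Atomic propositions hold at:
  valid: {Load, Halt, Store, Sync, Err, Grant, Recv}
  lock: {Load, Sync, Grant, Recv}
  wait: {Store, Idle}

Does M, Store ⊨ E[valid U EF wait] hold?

Yes

EF wait: least fixpoint, start Z0 = {Store, Idle}, add states with some successor in Z. Z1 = {Store, Idle, Sync, Grant}; Z2 = {Halt, Store, Idle, Sync, Grant}; Z3 = {Send, Halt, Store, Idle, Sync, Grant}; fixed.
Sat(EF wait) = {Send, Halt, Store, Idle, Sync, Grant}
E[valid U EF wait]: least fixpoint, start Z0 = Sat(EF wait) = {Send, Halt, Store, Idle, Sync, Grant}, add states in Sat(valid) with some successor in Z. Already a fixed point.
Sat(E[valid U EF wait]) = {Send, Halt, Store, Idle, Sync, Grant}
Store ∈ Sat(E[valid U EF wait]) = {Send, Halt, Store, Idle, Sync, Grant}, so the formula holds at Store.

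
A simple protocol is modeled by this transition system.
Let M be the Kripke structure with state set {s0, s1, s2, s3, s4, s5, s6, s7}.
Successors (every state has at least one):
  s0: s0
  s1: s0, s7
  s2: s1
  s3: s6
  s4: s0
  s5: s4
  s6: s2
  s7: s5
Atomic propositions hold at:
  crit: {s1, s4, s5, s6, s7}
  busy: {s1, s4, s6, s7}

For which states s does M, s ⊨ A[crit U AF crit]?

{s1, s2, s3, s4, s5, s6, s7}

AF crit: least fixpoint, start Z0 = {s1, s4, s5, s6, s7}, add states with every successor in Z. Z1 = {s1, s2, s3, s4, s5, s6, s7}; fixed.
Sat(AF crit) = {s1, s2, s3, s4, s5, s6, s7}
A[crit U AF crit]: least fixpoint, start Z0 = Sat(AF crit) = {s1, s2, s3, s4, s5, s6, s7}, add states in Sat(crit) with every successor in Z. Already a fixed point.
Sat(A[crit U AF crit]) = {s1, s2, s3, s4, s5, s6, s7}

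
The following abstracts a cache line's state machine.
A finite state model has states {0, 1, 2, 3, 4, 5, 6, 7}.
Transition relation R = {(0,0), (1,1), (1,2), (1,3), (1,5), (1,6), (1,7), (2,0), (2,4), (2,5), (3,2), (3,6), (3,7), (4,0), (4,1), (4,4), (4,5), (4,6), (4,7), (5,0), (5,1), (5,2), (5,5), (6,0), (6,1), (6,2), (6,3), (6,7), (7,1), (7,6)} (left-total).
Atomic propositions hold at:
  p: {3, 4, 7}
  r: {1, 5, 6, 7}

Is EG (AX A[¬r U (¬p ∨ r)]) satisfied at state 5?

Yes

Sat(¬r) = {0, 2, 3, 4}
Sat(¬p) = {0, 1, 2, 5, 6}
Sat(¬p ∨ r) = {0, 1, 2, 5, 6, 7}
A[¬r U (¬p ∨ r)]: least fixpoint, start Z0 = Sat((¬p ∨ r)) = {0, 1, 2, 5, 6, 7}, add states in Sat(¬r) with every successor in Z. Z1 = {0, 1, 2, 3, 5, 6, 7}; fixed.
Sat(A[¬r U (¬p ∨ r)]) = {0, 1, 2, 3, 5, 6, 7}
Sat(AX A[¬r U (¬p ∨ r)]) = {s : every successor in {0, 1, 2, 3, 5, 6, 7}} = {0, 1, 3, 5, 6, 7}
EG (AX A[¬r U (¬p ∨ r)]): greatest fixpoint, start Z0 = {0, 1, 3, 5, 6, 7}, keep only states in Sat with some successor in Z. Already a fixed point.
Sat(EG (AX A[¬r U (¬p ∨ r)])) = {0, 1, 3, 5, 6, 7}
5 ∈ Sat(EG (AX A[¬r U (¬p ∨ r)])) = {0, 1, 3, 5, 6, 7}, so the formula holds at 5.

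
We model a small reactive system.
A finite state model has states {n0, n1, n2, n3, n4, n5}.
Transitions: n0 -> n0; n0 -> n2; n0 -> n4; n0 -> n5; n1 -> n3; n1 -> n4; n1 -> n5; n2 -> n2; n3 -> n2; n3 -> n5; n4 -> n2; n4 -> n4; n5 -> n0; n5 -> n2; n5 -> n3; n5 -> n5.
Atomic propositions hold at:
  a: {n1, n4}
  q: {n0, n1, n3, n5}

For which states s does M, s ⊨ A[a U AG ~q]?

{n2, n4}

Sat(~q) = {n2, n4}
AG ~q: greatest fixpoint, start Z0 = {n2, n4}, keep only states in Sat with every successor in Z. Already a fixed point.
Sat(AG ~q) = {n2, n4}
A[a U AG ~q]: least fixpoint, start Z0 = Sat(AG ~q) = {n2, n4}, add states in Sat(a) with every successor in Z. Already a fixed point.
Sat(A[a U AG ~q]) = {n2, n4}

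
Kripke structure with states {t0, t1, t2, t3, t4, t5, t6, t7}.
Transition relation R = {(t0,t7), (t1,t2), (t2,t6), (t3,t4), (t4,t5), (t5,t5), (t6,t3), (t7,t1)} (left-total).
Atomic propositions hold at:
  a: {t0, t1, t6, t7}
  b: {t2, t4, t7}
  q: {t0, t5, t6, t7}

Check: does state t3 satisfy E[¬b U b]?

Sat(¬b) = {t0, t1, t3, t5, t6}
E[¬b U b]: least fixpoint, start Z0 = Sat(b) = {t2, t4, t7}, add states in Sat(¬b) with some successor in Z. Z1 = {t0, t1, t2, t3, t4, t7}; Z2 = {t0, t1, t2, t3, t4, t6, t7}; fixed.
Sat(E[¬b U b]) = {t0, t1, t2, t3, t4, t6, t7}
t3 ∈ Sat(E[¬b U b]) = {t0, t1, t2, t3, t4, t6, t7}, so the formula holds at t3.

Yes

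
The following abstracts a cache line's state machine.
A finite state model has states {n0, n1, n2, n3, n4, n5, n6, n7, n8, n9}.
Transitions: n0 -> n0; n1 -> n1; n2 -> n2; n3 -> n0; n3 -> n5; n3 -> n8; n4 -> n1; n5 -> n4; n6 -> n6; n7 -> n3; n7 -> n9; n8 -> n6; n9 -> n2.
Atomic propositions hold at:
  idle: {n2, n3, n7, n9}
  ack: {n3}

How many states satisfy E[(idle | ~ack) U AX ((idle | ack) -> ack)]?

Sat(~ack) = {n0, n1, n2, n4, n5, n6, n7, n8, n9}
Sat(idle | ~ack) = {n0, n1, n2, n3, n4, n5, n6, n7, n8, n9}
Sat(idle | ack) = {n2, n3, n7, n9}
Sat((idle | ack) -> ack) = {n0, n1, n3, n4, n5, n6, n8}
Sat(AX ((idle | ack) -> ack)) = {s : every successor in {n0, n1, n3, n4, n5, n6, n8}} = {n0, n1, n3, n4, n5, n6, n8}
E[(idle | ~ack) U AX ((idle | ack) -> ack)]: least fixpoint, start Z0 = Sat(AX ((idle | ack) -> ack)) = {n0, n1, n3, n4, n5, n6, n8}, add states in Sat(idle | ~ack) with some successor in Z. Z1 = {n0, n1, n3, n4, n5, n6, n7, n8}; fixed.
Sat(E[(idle | ~ack) U AX ((idle | ack) -> ack)]) = {n0, n1, n3, n4, n5, n6, n7, n8}
|Sat(E[(idle | ~ack) U AX ((idle | ack) -> ack)])| = |{n0, n1, n3, n4, n5, n6, n7, n8}| = 8.

8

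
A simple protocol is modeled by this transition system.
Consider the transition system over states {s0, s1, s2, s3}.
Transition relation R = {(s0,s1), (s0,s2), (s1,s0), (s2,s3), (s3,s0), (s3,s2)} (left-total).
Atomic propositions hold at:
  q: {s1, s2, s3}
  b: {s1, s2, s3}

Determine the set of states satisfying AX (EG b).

{s2}

EG b: greatest fixpoint, start Z0 = {s1, s2, s3}, keep only states in Sat with some successor in Z. Z1 = {s2, s3}; fixed.
Sat(EG b) = {s2, s3}
Sat(AX (EG b)) = {s : every successor in {s2, s3}} = {s2}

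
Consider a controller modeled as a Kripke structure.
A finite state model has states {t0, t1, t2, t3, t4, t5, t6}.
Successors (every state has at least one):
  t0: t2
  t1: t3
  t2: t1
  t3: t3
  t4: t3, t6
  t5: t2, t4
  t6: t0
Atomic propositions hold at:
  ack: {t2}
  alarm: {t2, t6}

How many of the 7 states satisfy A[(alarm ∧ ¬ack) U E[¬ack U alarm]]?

5

Sat(¬ack) = {t0, t1, t3, t4, t5, t6}
Sat(alarm ∧ ¬ack) = {t6}
E[¬ack U alarm]: least fixpoint, start Z0 = Sat(alarm) = {t2, t6}, add states in Sat(¬ack) with some successor in Z. Z1 = {t0, t2, t4, t5, t6}; fixed.
Sat(E[¬ack U alarm]) = {t0, t2, t4, t5, t6}
A[(alarm ∧ ¬ack) U E[¬ack U alarm]]: least fixpoint, start Z0 = Sat(E[¬ack U alarm]) = {t0, t2, t4, t5, t6}, add states in Sat(alarm ∧ ¬ack) with every successor in Z. Already a fixed point.
Sat(A[(alarm ∧ ¬ack) U E[¬ack U alarm]]) = {t0, t2, t4, t5, t6}
|Sat(A[(alarm ∧ ¬ack) U E[¬ack U alarm]])| = |{t0, t2, t4, t5, t6}| = 5.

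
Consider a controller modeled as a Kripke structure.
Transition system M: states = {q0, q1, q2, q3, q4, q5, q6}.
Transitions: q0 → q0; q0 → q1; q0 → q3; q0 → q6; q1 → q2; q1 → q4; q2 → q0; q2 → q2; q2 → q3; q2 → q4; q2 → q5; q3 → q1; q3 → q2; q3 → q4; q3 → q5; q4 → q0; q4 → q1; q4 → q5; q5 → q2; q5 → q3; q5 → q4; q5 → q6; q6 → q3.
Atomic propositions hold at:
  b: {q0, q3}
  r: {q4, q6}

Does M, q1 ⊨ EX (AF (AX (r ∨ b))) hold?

No

Sat(r ∨ b) = {q0, q3, q4, q6}
Sat(AX (r ∨ b)) = {s : every successor in {q0, q3, q4, q6}} = {q6}
AF (AX (r ∨ b)): least fixpoint, start Z0 = {q6}, add states with every successor in Z. Already a fixed point.
Sat(AF (AX (r ∨ b))) = {q6}
Sat(EX (AF (AX (r ∨ b)))) = {s : some successor in {q6}} = {q0, q5}
q1 ∉ Sat(EX (AF (AX (r ∨ b)))) = {q0, q5}, so the formula does not hold at q1.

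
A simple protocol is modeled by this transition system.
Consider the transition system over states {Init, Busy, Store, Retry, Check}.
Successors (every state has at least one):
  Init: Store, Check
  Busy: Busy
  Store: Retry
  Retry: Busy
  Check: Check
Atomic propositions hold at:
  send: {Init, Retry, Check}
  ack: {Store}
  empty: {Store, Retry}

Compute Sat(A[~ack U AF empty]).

{Store, Retry}

Sat(~ack) = {Init, Busy, Retry, Check}
AF empty: least fixpoint, start Z0 = {Store, Retry}, add states with every successor in Z. Already a fixed point.
Sat(AF empty) = {Store, Retry}
A[~ack U AF empty]: least fixpoint, start Z0 = Sat(AF empty) = {Store, Retry}, add states in Sat(~ack) with every successor in Z. Already a fixed point.
Sat(A[~ack U AF empty]) = {Store, Retry}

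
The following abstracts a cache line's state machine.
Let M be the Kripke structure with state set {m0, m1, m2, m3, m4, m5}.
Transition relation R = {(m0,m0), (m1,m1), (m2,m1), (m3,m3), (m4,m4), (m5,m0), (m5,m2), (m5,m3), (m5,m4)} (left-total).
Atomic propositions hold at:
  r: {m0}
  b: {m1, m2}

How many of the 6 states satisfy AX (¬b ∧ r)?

1

Sat(¬b) = {m0, m3, m4, m5}
Sat(¬b ∧ r) = {m0}
Sat(AX (¬b ∧ r)) = {s : every successor in {m0}} = {m0}
|Sat(AX (¬b ∧ r))| = |{m0}| = 1.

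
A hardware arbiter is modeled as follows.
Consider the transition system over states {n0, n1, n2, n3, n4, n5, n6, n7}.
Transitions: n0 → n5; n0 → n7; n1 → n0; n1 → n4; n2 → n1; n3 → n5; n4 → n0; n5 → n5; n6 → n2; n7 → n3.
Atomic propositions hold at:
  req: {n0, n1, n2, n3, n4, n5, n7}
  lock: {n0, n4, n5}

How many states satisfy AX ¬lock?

Sat(¬lock) = {n1, n2, n3, n6, n7}
Sat(AX ¬lock) = {s : every successor in {n1, n2, n3, n6, n7}} = {n2, n6, n7}
|Sat(AX ¬lock)| = |{n2, n6, n7}| = 3.

3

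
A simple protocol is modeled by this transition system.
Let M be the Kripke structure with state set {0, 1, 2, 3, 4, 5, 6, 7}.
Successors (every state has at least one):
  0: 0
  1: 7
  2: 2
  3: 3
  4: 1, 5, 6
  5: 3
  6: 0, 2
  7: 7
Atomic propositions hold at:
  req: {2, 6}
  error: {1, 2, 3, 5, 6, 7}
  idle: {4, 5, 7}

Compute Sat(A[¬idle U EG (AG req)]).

{2}

Sat(¬idle) = {0, 1, 2, 3, 6}
AG req: greatest fixpoint, start Z0 = {2, 6}, keep only states in Sat with every successor in Z. Z1 = {2}; fixed.
Sat(AG req) = {2}
EG (AG req): greatest fixpoint, start Z0 = {2}, keep only states in Sat with some successor in Z. Already a fixed point.
Sat(EG (AG req)) = {2}
A[¬idle U EG (AG req)]: least fixpoint, start Z0 = Sat(EG (AG req)) = {2}, add states in Sat(¬idle) with every successor in Z. Already a fixed point.
Sat(A[¬idle U EG (AG req)]) = {2}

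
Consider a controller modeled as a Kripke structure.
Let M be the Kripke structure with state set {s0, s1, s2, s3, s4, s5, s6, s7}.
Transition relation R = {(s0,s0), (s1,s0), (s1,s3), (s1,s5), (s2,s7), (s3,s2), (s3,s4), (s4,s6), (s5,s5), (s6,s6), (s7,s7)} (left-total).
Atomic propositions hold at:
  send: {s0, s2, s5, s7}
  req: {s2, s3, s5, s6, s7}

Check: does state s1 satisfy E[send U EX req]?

Sat(EX req) = {s : some successor in {s2, s3, s5, s6, s7}} = {s1, s2, s3, s4, s5, s6, s7}
E[send U EX req]: least fixpoint, start Z0 = Sat(EX req) = {s1, s2, s3, s4, s5, s6, s7}, add states in Sat(send) with some successor in Z. Already a fixed point.
Sat(E[send U EX req]) = {s1, s2, s3, s4, s5, s6, s7}
s1 ∈ Sat(E[send U EX req]) = {s1, s2, s3, s4, s5, s6, s7}, so the formula holds at s1.

Yes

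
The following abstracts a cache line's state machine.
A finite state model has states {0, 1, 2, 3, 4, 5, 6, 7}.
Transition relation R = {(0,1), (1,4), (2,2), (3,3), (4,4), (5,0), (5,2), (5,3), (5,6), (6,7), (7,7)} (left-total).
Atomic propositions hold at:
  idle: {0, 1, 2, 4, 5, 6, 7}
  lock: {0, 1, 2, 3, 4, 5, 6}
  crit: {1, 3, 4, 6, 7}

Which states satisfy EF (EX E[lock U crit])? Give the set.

E[lock U crit]: least fixpoint, start Z0 = Sat(crit) = {1, 3, 4, 6, 7}, add states in Sat(lock) with some successor in Z. Z1 = {0, 1, 3, 4, 5, 6, 7}; fixed.
Sat(E[lock U crit]) = {0, 1, 3, 4, 5, 6, 7}
Sat(EX E[lock U crit]) = {s : some successor in {0, 1, 3, 4, 5, 6, 7}} = {0, 1, 3, 4, 5, 6, 7}
EF (EX E[lock U crit]): least fixpoint, start Z0 = {0, 1, 3, 4, 5, 6, 7}, add states with some successor in Z. Already a fixed point.
Sat(EF (EX E[lock U crit])) = {0, 1, 3, 4, 5, 6, 7}

{0, 1, 3, 4, 5, 6, 7}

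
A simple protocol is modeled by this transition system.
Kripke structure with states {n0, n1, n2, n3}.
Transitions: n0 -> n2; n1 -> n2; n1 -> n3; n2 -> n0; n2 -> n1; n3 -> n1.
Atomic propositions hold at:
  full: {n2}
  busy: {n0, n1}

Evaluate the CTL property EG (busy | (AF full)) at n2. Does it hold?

Yes

AF full: least fixpoint, start Z0 = {n2}, add states with every successor in Z. Z1 = {n0, n2}; fixed.
Sat(AF full) = {n0, n2}
Sat(busy | (AF full)) = {n0, n1, n2}
EG (busy | (AF full)): greatest fixpoint, start Z0 = {n0, n1, n2}, keep only states in Sat with some successor in Z. Already a fixed point.
Sat(EG (busy | (AF full))) = {n0, n1, n2}
n2 ∈ Sat(EG (busy | (AF full))) = {n0, n1, n2}, so the formula holds at n2.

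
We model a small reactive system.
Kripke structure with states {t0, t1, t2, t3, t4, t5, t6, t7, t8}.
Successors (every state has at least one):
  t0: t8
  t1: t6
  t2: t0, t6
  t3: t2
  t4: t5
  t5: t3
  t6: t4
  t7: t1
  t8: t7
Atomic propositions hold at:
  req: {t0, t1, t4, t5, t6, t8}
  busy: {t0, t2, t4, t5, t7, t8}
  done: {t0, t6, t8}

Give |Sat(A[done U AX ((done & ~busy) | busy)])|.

7

Sat(~busy) = {t1, t3, t6}
Sat(done & ~busy) = {t6}
Sat((done & ~busy) | busy) = {t0, t2, t4, t5, t6, t7, t8}
Sat(AX ((done & ~busy) | busy)) = {s : every successor in {t0, t2, t4, t5, t6, t7, t8}} = {t0, t1, t2, t3, t4, t6, t8}
A[done U AX ((done & ~busy) | busy)]: least fixpoint, start Z0 = Sat(AX ((done & ~busy) | busy)) = {t0, t1, t2, t3, t4, t6, t8}, add states in Sat(done) with every successor in Z. Already a fixed point.
Sat(A[done U AX ((done & ~busy) | busy)]) = {t0, t1, t2, t3, t4, t6, t8}
|Sat(A[done U AX ((done & ~busy) | busy)])| = |{t0, t1, t2, t3, t4, t6, t8}| = 7.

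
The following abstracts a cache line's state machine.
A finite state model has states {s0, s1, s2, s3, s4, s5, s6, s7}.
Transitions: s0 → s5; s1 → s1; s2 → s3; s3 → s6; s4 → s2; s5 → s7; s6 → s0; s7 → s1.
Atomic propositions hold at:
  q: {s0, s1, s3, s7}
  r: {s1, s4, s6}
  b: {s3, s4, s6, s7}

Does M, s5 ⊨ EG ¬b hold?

Sat(¬b) = {s0, s1, s2, s5}
EG ¬b: greatest fixpoint, start Z0 = {s0, s1, s2, s5}, keep only states in Sat with some successor in Z. Z1 = {s0, s1}; Z2 = {s1}; fixed.
Sat(EG ¬b) = {s1}
s5 ∉ Sat(EG ¬b) = {s1}, so the formula does not hold at s5.

No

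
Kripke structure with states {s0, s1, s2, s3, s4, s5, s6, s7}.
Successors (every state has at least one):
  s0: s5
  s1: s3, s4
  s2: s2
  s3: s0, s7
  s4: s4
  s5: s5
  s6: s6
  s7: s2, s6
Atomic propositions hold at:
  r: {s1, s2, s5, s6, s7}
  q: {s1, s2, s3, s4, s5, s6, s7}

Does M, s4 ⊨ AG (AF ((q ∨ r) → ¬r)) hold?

Sat(q ∨ r) = {s1, s2, s3, s4, s5, s6, s7}
Sat(¬r) = {s0, s3, s4}
Sat((q ∨ r) → ¬r) = {s0, s3, s4}
AF ((q ∨ r) → ¬r): least fixpoint, start Z0 = {s0, s3, s4}, add states with every successor in Z. Z1 = {s0, s1, s3, s4}; fixed.
Sat(AF ((q ∨ r) → ¬r)) = {s0, s1, s3, s4}
AG (AF ((q ∨ r) → ¬r)): greatest fixpoint, start Z0 = {s0, s1, s3, s4}, keep only states in Sat with every successor in Z. Z1 = {s1, s4}; Z2 = {s4}; fixed.
Sat(AG (AF ((q ∨ r) → ¬r))) = {s4}
s4 ∈ Sat(AG (AF ((q ∨ r) → ¬r))) = {s4}, so the formula holds at s4.

Yes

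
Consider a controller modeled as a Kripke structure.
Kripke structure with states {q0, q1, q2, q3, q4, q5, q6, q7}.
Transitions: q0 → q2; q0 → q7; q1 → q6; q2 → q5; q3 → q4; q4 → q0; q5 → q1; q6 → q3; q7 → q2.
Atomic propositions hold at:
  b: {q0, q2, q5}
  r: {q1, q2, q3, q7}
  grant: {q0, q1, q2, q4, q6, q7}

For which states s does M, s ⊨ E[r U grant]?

E[r U grant]: least fixpoint, start Z0 = Sat(grant) = {q0, q1, q2, q4, q6, q7}, add states in Sat(r) with some successor in Z. Z1 = {q0, q1, q2, q3, q4, q6, q7}; fixed.
Sat(E[r U grant]) = {q0, q1, q2, q3, q4, q6, q7}

{q0, q1, q2, q3, q4, q6, q7}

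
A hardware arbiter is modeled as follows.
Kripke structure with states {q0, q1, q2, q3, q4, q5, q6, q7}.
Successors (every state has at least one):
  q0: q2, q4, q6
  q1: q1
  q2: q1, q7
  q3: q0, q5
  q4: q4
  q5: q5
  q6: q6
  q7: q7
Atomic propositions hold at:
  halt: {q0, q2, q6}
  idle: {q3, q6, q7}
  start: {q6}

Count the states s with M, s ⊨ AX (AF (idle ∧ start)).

Sat(idle ∧ start) = {q6}
AF (idle ∧ start): least fixpoint, start Z0 = {q6}, add states with every successor in Z. Already a fixed point.
Sat(AF (idle ∧ start)) = {q6}
Sat(AX (AF (idle ∧ start))) = {s : every successor in {q6}} = {q6}
|Sat(AX (AF (idle ∧ start)))| = |{q6}| = 1.

1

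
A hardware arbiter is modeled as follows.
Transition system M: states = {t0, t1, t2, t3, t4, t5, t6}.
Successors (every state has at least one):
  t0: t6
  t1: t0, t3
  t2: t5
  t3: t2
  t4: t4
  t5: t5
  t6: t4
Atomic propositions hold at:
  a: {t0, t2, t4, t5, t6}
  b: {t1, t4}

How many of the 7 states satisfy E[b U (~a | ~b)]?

Sat(~a) = {t1, t3}
Sat(~b) = {t0, t2, t3, t5, t6}
Sat(~a | ~b) = {t0, t1, t2, t3, t5, t6}
E[b U (~a | ~b)]: least fixpoint, start Z0 = Sat((~a | ~b)) = {t0, t1, t2, t3, t5, t6}, add states in Sat(b) with some successor in Z. Already a fixed point.
Sat(E[b U (~a | ~b)]) = {t0, t1, t2, t3, t5, t6}
|Sat(E[b U (~a | ~b)])| = |{t0, t1, t2, t3, t5, t6}| = 6.

6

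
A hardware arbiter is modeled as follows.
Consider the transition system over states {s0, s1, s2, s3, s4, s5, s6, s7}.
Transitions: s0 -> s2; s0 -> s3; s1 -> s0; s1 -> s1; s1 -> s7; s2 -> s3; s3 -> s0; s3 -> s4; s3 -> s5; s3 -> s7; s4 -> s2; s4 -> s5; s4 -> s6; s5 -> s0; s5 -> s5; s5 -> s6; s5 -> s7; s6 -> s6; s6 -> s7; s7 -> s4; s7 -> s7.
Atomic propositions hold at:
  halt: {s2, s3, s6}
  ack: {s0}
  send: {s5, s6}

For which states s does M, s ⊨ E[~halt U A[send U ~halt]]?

Sat(~halt) = {s0, s1, s4, s5, s7}
A[send U ~halt]: least fixpoint, start Z0 = Sat(~halt) = {s0, s1, s4, s5, s7}, add states in Sat(send) with every successor in Z. Already a fixed point.
Sat(A[send U ~halt]) = {s0, s1, s4, s5, s7}
E[~halt U A[send U ~halt]]: least fixpoint, start Z0 = Sat(A[send U ~halt]) = {s0, s1, s4, s5, s7}, add states in Sat(~halt) with some successor in Z. Already a fixed point.
Sat(E[~halt U A[send U ~halt]]) = {s0, s1, s4, s5, s7}

{s0, s1, s4, s5, s7}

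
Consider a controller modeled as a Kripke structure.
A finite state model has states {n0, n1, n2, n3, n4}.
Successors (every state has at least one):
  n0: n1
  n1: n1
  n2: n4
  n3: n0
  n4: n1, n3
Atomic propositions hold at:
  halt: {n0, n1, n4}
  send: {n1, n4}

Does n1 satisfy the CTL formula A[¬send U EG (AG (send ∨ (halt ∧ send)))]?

Sat(¬send) = {n0, n2, n3}
Sat(halt ∧ send) = {n1, n4}
Sat(send ∨ (halt ∧ send)) = {n1, n4}
AG (send ∨ (halt ∧ send)): greatest fixpoint, start Z0 = {n1, n4}, keep only states in Sat with every successor in Z. Z1 = {n1}; fixed.
Sat(AG (send ∨ (halt ∧ send))) = {n1}
EG (AG (send ∨ (halt ∧ send))): greatest fixpoint, start Z0 = {n1}, keep only states in Sat with some successor in Z. Already a fixed point.
Sat(EG (AG (send ∨ (halt ∧ send)))) = {n1}
A[¬send U EG (AG (send ∨ (halt ∧ send)))]: least fixpoint, start Z0 = Sat(EG (AG (send ∨ (halt ∧ send)))) = {n1}, add states in Sat(¬send) with every successor in Z. Z1 = {n0, n1}; Z2 = {n0, n1, n3}; fixed.
Sat(A[¬send U EG (AG (send ∨ (halt ∧ send)))]) = {n0, n1, n3}
n1 ∈ Sat(A[¬send U EG (AG (send ∨ (halt ∧ send)))]) = {n0, n1, n3}, so the formula holds at n1.

Yes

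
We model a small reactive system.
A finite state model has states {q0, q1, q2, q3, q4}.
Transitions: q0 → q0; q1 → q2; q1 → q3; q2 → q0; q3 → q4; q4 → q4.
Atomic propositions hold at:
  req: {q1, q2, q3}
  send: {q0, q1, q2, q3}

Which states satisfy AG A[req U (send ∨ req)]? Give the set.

Sat(send ∨ req) = {q0, q1, q2, q3}
A[req U (send ∨ req)]: least fixpoint, start Z0 = Sat((send ∨ req)) = {q0, q1, q2, q3}, add states in Sat(req) with every successor in Z. Already a fixed point.
Sat(A[req U (send ∨ req)]) = {q0, q1, q2, q3}
AG A[req U (send ∨ req)]: greatest fixpoint, start Z0 = {q0, q1, q2, q3}, keep only states in Sat with every successor in Z. Z1 = {q0, q1, q2}; Z2 = {q0, q2}; fixed.
Sat(AG A[req U (send ∨ req)]) = {q0, q2}

{q0, q2}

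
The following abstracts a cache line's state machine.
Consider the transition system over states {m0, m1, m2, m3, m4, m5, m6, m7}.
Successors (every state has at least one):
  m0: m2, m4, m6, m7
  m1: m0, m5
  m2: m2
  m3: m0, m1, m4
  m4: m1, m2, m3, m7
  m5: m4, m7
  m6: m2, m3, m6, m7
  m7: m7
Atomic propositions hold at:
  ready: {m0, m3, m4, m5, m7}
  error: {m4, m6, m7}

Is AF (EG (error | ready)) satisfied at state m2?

Sat(error | ready) = {m0, m3, m4, m5, m6, m7}
EG (error | ready): greatest fixpoint, start Z0 = {m0, m3, m4, m5, m6, m7}, keep only states in Sat with some successor in Z. Already a fixed point.
Sat(EG (error | ready)) = {m0, m3, m4, m5, m6, m7}
AF (EG (error | ready)): least fixpoint, start Z0 = {m0, m3, m4, m5, m6, m7}, add states with every successor in Z. Z1 = {m0, m1, m3, m4, m5, m6, m7}; fixed.
Sat(AF (EG (error | ready))) = {m0, m1, m3, m4, m5, m6, m7}
m2 ∉ Sat(AF (EG (error | ready))) = {m0, m1, m3, m4, m5, m6, m7}, so the formula does not hold at m2.

No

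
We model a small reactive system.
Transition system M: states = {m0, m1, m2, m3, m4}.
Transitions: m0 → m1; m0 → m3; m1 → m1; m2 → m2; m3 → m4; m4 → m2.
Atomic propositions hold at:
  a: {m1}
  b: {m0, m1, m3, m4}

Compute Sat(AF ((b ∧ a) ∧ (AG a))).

Sat(b ∧ a) = {m1}
AG a: greatest fixpoint, start Z0 = {m1}, keep only states in Sat with every successor in Z. Already a fixed point.
Sat(AG a) = {m1}
Sat((b ∧ a) ∧ (AG a)) = {m1}
AF ((b ∧ a) ∧ (AG a)): least fixpoint, start Z0 = {m1}, add states with every successor in Z. Already a fixed point.
Sat(AF ((b ∧ a) ∧ (AG a))) = {m1}

{m1}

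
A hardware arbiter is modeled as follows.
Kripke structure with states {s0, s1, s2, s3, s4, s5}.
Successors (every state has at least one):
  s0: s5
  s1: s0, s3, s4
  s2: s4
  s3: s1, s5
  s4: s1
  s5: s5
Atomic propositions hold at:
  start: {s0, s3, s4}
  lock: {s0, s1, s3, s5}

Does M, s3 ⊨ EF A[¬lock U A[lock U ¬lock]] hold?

Yes

Sat(¬lock) = {s2, s4}
A[lock U ¬lock]: least fixpoint, start Z0 = Sat(¬lock) = {s2, s4}, add states in Sat(lock) with every successor in Z. Already a fixed point.
Sat(A[lock U ¬lock]) = {s2, s4}
A[¬lock U A[lock U ¬lock]]: least fixpoint, start Z0 = Sat(A[lock U ¬lock]) = {s2, s4}, add states in Sat(¬lock) with every successor in Z. Already a fixed point.
Sat(A[¬lock U A[lock U ¬lock]]) = {s2, s4}
EF A[¬lock U A[lock U ¬lock]]: least fixpoint, start Z0 = {s2, s4}, add states with some successor in Z. Z1 = {s1, s2, s4}; Z2 = {s1, s2, s3, s4}; fixed.
Sat(EF A[¬lock U A[lock U ¬lock]]) = {s1, s2, s3, s4}
s3 ∈ Sat(EF A[¬lock U A[lock U ¬lock]]) = {s1, s2, s3, s4}, so the formula holds at s3.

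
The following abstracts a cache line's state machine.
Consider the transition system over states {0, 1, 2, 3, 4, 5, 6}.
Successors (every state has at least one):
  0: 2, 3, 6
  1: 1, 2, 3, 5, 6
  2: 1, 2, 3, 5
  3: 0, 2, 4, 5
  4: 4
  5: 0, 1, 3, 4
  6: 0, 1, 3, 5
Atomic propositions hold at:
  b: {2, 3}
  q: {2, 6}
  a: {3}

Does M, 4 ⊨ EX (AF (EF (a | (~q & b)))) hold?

No

Sat(~q) = {0, 1, 3, 4, 5}
Sat(~q & b) = {3}
Sat(a | (~q & b)) = {3}
EF (a | (~q & b)): least fixpoint, start Z0 = {3}, add states with some successor in Z. Z1 = {0, 1, 2, 3, 5, 6}; fixed.
Sat(EF (a | (~q & b))) = {0, 1, 2, 3, 5, 6}
AF (EF (a | (~q & b))): least fixpoint, start Z0 = {0, 1, 2, 3, 5, 6}, add states with every successor in Z. Already a fixed point.
Sat(AF (EF (a | (~q & b)))) = {0, 1, 2, 3, 5, 6}
Sat(EX (AF (EF (a | (~q & b))))) = {s : some successor in {0, 1, 2, 3, 5, 6}} = {0, 1, 2, 3, 5, 6}
4 ∉ Sat(EX (AF (EF (a | (~q & b))))) = {0, 1, 2, 3, 5, 6}, so the formula does not hold at 4.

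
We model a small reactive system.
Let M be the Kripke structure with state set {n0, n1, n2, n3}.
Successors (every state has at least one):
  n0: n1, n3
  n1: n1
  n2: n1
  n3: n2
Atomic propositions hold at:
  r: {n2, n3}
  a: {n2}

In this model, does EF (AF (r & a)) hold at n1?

Sat(r & a) = {n2}
AF (r & a): least fixpoint, start Z0 = {n2}, add states with every successor in Z. Z1 = {n2, n3}; fixed.
Sat(AF (r & a)) = {n2, n3}
EF (AF (r & a)): least fixpoint, start Z0 = {n2, n3}, add states with some successor in Z. Z1 = {n0, n2, n3}; fixed.
Sat(EF (AF (r & a))) = {n0, n2, n3}
n1 ∉ Sat(EF (AF (r & a))) = {n0, n2, n3}, so the formula does not hold at n1.

No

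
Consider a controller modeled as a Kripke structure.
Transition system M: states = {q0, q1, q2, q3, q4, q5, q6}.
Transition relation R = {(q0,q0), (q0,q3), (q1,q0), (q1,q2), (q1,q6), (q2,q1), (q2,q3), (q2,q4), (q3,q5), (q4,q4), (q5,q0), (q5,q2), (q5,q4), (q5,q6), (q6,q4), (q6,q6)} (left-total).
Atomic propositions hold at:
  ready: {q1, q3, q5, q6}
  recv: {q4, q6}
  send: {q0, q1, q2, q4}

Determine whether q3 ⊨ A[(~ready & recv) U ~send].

Yes

Sat(~ready) = {q0, q2, q4}
Sat(~ready & recv) = {q4}
Sat(~send) = {q3, q5, q6}
A[(~ready & recv) U ~send]: least fixpoint, start Z0 = Sat(~send) = {q3, q5, q6}, add states in Sat(~ready & recv) with every successor in Z. Already a fixed point.
Sat(A[(~ready & recv) U ~send]) = {q3, q5, q6}
q3 ∈ Sat(A[(~ready & recv) U ~send]) = {q3, q5, q6}, so the formula holds at q3.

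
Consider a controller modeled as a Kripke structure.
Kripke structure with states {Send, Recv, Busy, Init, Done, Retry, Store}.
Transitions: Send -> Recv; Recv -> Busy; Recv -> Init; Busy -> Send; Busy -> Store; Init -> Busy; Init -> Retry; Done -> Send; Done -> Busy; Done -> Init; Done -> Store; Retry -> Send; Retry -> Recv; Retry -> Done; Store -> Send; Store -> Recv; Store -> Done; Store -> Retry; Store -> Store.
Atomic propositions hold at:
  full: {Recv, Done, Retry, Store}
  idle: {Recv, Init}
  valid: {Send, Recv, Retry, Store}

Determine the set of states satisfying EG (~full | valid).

Sat(~full) = {Send, Busy, Init}
Sat(~full | valid) = {Send, Recv, Busy, Init, Retry, Store}
EG (~full | valid): greatest fixpoint, start Z0 = {Send, Recv, Busy, Init, Retry, Store}, keep only states in Sat with some successor in Z. Already a fixed point.
Sat(EG (~full | valid)) = {Send, Recv, Busy, Init, Retry, Store}

{Send, Recv, Busy, Init, Retry, Store}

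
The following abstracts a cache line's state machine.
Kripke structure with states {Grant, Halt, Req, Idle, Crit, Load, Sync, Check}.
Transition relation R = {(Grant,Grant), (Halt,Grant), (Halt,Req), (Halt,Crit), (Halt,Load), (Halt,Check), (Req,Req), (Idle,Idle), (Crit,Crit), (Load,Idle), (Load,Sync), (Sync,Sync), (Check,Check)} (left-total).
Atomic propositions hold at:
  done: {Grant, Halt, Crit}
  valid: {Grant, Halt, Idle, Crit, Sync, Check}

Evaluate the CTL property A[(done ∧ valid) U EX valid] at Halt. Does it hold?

Yes

Sat(done ∧ valid) = {Grant, Halt, Crit}
Sat(EX valid) = {s : some successor in {Grant, Halt, Idle, Crit, Sync, Check}} = {Grant, Halt, Idle, Crit, Load, Sync, Check}
A[(done ∧ valid) U EX valid]: least fixpoint, start Z0 = Sat(EX valid) = {Grant, Halt, Idle, Crit, Load, Sync, Check}, add states in Sat(done ∧ valid) with every successor in Z. Already a fixed point.
Sat(A[(done ∧ valid) U EX valid]) = {Grant, Halt, Idle, Crit, Load, Sync, Check}
Halt ∈ Sat(A[(done ∧ valid) U EX valid]) = {Grant, Halt, Idle, Crit, Load, Sync, Check}, so the formula holds at Halt.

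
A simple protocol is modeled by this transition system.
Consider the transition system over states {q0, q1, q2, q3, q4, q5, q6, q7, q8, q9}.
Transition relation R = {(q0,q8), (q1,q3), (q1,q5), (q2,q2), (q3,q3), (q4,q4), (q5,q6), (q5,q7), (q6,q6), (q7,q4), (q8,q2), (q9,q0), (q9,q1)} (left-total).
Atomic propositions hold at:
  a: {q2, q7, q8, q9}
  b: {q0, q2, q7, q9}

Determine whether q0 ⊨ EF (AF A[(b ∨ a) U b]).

Yes

Sat(b ∨ a) = {q0, q2, q7, q8, q9}
A[(b ∨ a) U b]: least fixpoint, start Z0 = Sat(b) = {q0, q2, q7, q9}, add states in Sat(b ∨ a) with every successor in Z. Z1 = {q0, q2, q7, q8, q9}; fixed.
Sat(A[(b ∨ a) U b]) = {q0, q2, q7, q8, q9}
AF A[(b ∨ a) U b]: least fixpoint, start Z0 = {q0, q2, q7, q8, q9}, add states with every successor in Z. Already a fixed point.
Sat(AF A[(b ∨ a) U b]) = {q0, q2, q7, q8, q9}
EF (AF A[(b ∨ a) U b]): least fixpoint, start Z0 = {q0, q2, q7, q8, q9}, add states with some successor in Z. Z1 = {q0, q2, q5, q7, q8, q9}; Z2 = {q0, q1, q2, q5, q7, q8, q9}; fixed.
Sat(EF (AF A[(b ∨ a) U b])) = {q0, q1, q2, q5, q7, q8, q9}
q0 ∈ Sat(EF (AF A[(b ∨ a) U b])) = {q0, q1, q2, q5, q7, q8, q9}, so the formula holds at q0.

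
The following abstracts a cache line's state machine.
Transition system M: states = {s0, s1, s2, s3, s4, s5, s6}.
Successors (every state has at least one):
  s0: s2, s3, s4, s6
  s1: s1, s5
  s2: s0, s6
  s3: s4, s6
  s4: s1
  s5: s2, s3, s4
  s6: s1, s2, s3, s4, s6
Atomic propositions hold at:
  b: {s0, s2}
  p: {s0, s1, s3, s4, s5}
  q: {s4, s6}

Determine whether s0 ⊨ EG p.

Yes

EG p: greatest fixpoint, start Z0 = {s0, s1, s3, s4, s5}, keep only states in Sat with some successor in Z. Already a fixed point.
Sat(EG p) = {s0, s1, s3, s4, s5}
s0 ∈ Sat(EG p) = {s0, s1, s3, s4, s5}, so the formula holds at s0.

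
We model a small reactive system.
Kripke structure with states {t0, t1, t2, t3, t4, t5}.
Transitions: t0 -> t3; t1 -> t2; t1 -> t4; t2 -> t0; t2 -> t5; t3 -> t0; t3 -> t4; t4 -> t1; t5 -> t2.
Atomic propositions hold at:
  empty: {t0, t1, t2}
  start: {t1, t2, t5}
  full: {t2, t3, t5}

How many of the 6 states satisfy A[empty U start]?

A[empty U start]: least fixpoint, start Z0 = Sat(start) = {t1, t2, t5}, add states in Sat(empty) with every successor in Z. Already a fixed point.
Sat(A[empty U start]) = {t1, t2, t5}
|Sat(A[empty U start])| = |{t1, t2, t5}| = 3.

3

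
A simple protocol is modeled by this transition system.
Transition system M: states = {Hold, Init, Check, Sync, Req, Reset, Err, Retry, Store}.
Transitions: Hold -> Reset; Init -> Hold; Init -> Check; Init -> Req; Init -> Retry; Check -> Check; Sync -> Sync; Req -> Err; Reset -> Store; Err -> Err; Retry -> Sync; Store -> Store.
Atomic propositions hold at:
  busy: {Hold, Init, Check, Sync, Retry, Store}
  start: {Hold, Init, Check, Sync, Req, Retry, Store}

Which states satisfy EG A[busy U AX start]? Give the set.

Sat(AX start) = {s : every successor in {Hold, Init, Check, Sync, Req, Retry, Store}} = {Init, Check, Sync, Reset, Retry, Store}
A[busy U AX start]: least fixpoint, start Z0 = Sat(AX start) = {Init, Check, Sync, Reset, Retry, Store}, add states in Sat(busy) with every successor in Z. Z1 = {Hold, Init, Check, Sync, Reset, Retry, Store}; fixed.
Sat(A[busy U AX start]) = {Hold, Init, Check, Sync, Reset, Retry, Store}
EG A[busy U AX start]: greatest fixpoint, start Z0 = {Hold, Init, Check, Sync, Reset, Retry, Store}, keep only states in Sat with some successor in Z. Already a fixed point.
Sat(EG A[busy U AX start]) = {Hold, Init, Check, Sync, Reset, Retry, Store}

{Hold, Init, Check, Sync, Reset, Retry, Store}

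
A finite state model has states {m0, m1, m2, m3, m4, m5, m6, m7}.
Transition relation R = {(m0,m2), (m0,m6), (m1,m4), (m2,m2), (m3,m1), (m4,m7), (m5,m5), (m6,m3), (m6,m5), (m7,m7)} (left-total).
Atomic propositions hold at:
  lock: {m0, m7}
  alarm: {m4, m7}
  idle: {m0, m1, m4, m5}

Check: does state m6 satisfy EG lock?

EG lock: greatest fixpoint, start Z0 = {m0, m7}, keep only states in Sat with some successor in Z. Z1 = {m7}; fixed.
Sat(EG lock) = {m7}
m6 ∉ Sat(EG lock) = {m7}, so the formula does not hold at m6.

No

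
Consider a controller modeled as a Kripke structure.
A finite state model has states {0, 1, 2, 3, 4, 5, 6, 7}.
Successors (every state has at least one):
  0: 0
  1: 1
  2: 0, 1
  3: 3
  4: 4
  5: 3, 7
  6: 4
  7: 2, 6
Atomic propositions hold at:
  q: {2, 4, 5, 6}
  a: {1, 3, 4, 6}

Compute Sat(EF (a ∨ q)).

{1, 2, 3, 4, 5, 6, 7}

Sat(a ∨ q) = {1, 2, 3, 4, 5, 6}
EF (a ∨ q): least fixpoint, start Z0 = {1, 2, 3, 4, 5, 6}, add states with some successor in Z. Z1 = {1, 2, 3, 4, 5, 6, 7}; fixed.
Sat(EF (a ∨ q)) = {1, 2, 3, 4, 5, 6, 7}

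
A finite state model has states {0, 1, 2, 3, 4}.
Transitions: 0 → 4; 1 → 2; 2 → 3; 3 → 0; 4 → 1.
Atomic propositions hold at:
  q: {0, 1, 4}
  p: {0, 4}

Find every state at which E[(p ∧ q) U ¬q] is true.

Sat(p ∧ q) = {0, 4}
Sat(¬q) = {2, 3}
E[(p ∧ q) U ¬q]: least fixpoint, start Z0 = Sat(¬q) = {2, 3}, add states in Sat(p ∧ q) with some successor in Z. Already a fixed point.
Sat(E[(p ∧ q) U ¬q]) = {2, 3}

{2, 3}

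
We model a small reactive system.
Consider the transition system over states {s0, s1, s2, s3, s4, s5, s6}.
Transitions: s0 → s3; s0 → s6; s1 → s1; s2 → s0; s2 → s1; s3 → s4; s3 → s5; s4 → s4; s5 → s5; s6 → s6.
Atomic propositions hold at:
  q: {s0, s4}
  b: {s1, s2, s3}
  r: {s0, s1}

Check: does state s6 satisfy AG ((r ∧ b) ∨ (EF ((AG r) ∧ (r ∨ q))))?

Sat(r ∧ b) = {s1}
AG r: greatest fixpoint, start Z0 = {s0, s1}, keep only states in Sat with every successor in Z. Z1 = {s1}; fixed.
Sat(AG r) = {s1}
Sat(r ∨ q) = {s0, s1, s4}
Sat((AG r) ∧ (r ∨ q)) = {s1}
EF ((AG r) ∧ (r ∨ q)): least fixpoint, start Z0 = {s1}, add states with some successor in Z. Z1 = {s1, s2}; fixed.
Sat(EF ((AG r) ∧ (r ∨ q))) = {s1, s2}
Sat((r ∧ b) ∨ (EF ((AG r) ∧ (r ∨ q)))) = {s1, s2}
AG ((r ∧ b) ∨ (EF ((AG r) ∧ (r ∨ q)))): greatest fixpoint, start Z0 = {s1, s2}, keep only states in Sat with every successor in Z. Z1 = {s1}; fixed.
Sat(AG ((r ∧ b) ∨ (EF ((AG r) ∧ (r ∨ q))))) = {s1}
s6 ∉ Sat(AG ((r ∧ b) ∨ (EF ((AG r) ∧ (r ∨ q))))) = {s1}, so the formula does not hold at s6.

No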